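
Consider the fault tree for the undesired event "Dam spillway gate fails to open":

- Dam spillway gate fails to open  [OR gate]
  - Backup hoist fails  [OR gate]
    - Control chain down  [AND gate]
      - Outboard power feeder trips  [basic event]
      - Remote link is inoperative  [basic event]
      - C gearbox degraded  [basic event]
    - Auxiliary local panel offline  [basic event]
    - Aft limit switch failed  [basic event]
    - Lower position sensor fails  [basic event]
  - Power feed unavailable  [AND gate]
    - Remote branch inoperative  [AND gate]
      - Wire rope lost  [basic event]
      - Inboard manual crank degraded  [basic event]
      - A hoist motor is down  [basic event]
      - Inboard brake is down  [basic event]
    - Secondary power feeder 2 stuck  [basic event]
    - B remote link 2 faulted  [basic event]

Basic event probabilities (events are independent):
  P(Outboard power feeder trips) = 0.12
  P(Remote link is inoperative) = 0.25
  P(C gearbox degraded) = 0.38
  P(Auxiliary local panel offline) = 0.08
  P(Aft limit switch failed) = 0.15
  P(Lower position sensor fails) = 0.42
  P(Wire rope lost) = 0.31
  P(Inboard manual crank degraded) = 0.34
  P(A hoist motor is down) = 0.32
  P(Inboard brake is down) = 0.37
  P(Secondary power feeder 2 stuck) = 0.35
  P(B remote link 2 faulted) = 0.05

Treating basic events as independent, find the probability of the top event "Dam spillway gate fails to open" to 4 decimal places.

0.5517

P(Control chain down) [AND] = 0.12 × 0.25 × 0.38 = 0.011400
P(Backup hoist fails) [OR] = 1 − (1−0.011400) × (1−0.08) × (1−0.15) × (1−0.42) = 0.551611
P(Remote branch inoperative) [AND] = 0.31 × 0.34 × 0.32 × 0.37 = 0.012479
P(Power feed unavailable) [AND] = 0.012479 × 0.35 × 0.05 = 0.000218
P(Dam spillway gate fails to open) [OR] = 1 − (1−0.551611) × (1−0.000218) = 0.551709
Rounded to 4 decimal places: P(Dam spillway gate fails to open) ≈ 0.5517.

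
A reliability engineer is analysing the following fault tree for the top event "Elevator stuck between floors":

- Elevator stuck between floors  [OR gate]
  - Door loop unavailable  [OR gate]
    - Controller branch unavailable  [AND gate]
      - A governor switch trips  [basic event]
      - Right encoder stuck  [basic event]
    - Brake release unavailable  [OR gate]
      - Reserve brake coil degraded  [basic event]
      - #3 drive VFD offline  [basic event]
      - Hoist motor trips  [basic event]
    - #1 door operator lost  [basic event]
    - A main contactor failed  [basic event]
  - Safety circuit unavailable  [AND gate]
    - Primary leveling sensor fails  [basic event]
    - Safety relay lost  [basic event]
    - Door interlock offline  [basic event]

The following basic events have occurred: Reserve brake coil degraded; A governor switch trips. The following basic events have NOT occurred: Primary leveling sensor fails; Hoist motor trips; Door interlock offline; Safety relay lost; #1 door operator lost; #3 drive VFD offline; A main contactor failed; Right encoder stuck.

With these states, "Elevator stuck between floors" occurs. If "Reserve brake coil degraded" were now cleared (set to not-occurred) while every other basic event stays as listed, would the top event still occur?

No

Counterfactual: set "Reserve brake coil degraded" to not occurred.
Controller branch unavailable [AND]: A governor switch trips=occurs, Right encoder stuck=not → not all inputs occur → does not occur.
Brake release unavailable [OR]: Reserve brake coil degraded=not, #3 drive VFD offline=not, Hoist motor trips=not → no input occurs → does not occur.
Door loop unavailable [OR]: Controller branch unavailable=not, Brake release unavailable=not, #1 door operator lost=not, A main contactor failed=not → no input occurs → does not occur.
Safety circuit unavailable [AND]: Primary leveling sensor fails=not, Safety relay lost=not, Door interlock offline=not → not all inputs occur → does not occur.
Elevator stuck between floors [OR]: Door loop unavailable=not, Safety circuit unavailable=not → no input occurs → does not occur.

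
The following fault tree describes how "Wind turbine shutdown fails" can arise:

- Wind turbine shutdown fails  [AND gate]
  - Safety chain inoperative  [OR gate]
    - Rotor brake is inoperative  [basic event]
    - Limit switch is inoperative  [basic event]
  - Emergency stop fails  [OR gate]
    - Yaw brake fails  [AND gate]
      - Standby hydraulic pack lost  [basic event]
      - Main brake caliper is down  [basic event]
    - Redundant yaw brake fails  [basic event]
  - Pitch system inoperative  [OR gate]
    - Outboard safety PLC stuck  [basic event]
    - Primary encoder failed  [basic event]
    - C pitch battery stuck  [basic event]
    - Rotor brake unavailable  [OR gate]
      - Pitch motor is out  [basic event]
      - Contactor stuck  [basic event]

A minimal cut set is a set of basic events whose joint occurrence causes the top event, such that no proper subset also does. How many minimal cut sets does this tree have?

20

Safety chain inoperative [OR]: union of children's cut sets → 2 cut set(s).
Yaw brake fails [AND]: one cut set from each child combined → 1 × 1 = 1 cut set(s).
Emergency stop fails [OR]: union of children's cut sets → 2 cut set(s).
Rotor brake unavailable [OR]: union of children's cut sets → 2 cut set(s).
Pitch system inoperative [OR]: union of children's cut sets → 5 cut set(s).
Wind turbine shutdown fails [AND]: one cut set from each child combined → 2 × 2 × 5 = 20 cut set(s).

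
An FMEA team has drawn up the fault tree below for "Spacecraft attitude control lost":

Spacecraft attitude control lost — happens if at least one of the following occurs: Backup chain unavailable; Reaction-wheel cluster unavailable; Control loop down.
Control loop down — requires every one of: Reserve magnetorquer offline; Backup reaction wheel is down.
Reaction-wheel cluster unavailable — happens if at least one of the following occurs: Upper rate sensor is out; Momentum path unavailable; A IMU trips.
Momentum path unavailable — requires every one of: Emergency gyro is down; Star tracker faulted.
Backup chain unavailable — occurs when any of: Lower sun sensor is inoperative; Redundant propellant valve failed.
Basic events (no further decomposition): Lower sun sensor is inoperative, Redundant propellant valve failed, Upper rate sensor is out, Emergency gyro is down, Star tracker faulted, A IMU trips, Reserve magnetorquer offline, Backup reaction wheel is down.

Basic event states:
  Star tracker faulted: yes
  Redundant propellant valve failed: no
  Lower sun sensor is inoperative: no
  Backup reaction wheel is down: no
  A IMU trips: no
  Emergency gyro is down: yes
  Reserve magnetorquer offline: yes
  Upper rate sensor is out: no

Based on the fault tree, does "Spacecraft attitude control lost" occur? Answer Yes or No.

Yes

Backup chain unavailable [OR]: Lower sun sensor is inoperative=not, Redundant propellant valve failed=not → no input occurs → does not occur.
Momentum path unavailable [AND]: Emergency gyro is down=occurs, Star tracker faulted=occurs → all inputs occur → occurs.
Reaction-wheel cluster unavailable [OR]: Upper rate sensor is out=not, Momentum path unavailable=occurs, A IMU trips=not → at least one input occurs → occurs.
Control loop down [AND]: Reserve magnetorquer offline=occurs, Backup reaction wheel is down=not → not all inputs occur → does not occur.
Spacecraft attitude control lost [OR]: Backup chain unavailable=not, Reaction-wheel cluster unavailable=occurs, Control loop down=not → at least one input occurs → occurs.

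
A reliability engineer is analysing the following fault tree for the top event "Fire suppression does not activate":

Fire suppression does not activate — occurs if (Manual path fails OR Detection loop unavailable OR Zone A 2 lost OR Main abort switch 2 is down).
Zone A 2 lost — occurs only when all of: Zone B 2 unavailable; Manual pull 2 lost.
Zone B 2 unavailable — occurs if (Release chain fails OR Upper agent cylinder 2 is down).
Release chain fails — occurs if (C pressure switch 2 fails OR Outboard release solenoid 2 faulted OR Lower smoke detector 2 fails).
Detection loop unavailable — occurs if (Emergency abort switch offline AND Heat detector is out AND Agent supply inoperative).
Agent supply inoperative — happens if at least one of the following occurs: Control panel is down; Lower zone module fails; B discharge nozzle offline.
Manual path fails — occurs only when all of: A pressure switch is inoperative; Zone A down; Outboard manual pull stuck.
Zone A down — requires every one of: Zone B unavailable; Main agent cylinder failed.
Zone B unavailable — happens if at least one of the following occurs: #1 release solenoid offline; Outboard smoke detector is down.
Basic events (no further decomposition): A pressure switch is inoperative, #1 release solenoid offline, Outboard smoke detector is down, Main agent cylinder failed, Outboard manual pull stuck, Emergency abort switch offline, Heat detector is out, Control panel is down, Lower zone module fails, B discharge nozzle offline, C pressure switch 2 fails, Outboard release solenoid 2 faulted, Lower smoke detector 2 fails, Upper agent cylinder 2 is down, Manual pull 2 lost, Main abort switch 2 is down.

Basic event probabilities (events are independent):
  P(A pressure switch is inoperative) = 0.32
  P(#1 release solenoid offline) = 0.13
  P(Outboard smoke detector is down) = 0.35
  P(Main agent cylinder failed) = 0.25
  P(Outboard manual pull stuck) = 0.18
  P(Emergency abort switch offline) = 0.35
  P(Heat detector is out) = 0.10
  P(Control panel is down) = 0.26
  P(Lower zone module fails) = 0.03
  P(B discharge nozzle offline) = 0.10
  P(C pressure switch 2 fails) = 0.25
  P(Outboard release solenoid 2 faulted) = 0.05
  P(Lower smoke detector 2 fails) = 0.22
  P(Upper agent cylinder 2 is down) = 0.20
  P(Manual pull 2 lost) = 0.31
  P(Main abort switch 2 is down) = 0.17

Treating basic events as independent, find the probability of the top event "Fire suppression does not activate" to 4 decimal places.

0.3257

P(Zone B unavailable) [OR] = 1 − (1−0.13) × (1−0.35) = 0.434500
P(Zone A down) [AND] = 0.434500 × 0.25 = 0.108625
P(Manual path fails) [AND] = 0.32 × 0.108625 × 0.18 = 0.006257
P(Agent supply inoperative) [OR] = 1 − (1−0.26) × (1−0.03) × (1−0.10) = 0.353980
P(Detection loop unavailable) [AND] = 0.35 × 0.10 × 0.353980 = 0.012389
P(Release chain fails) [OR] = 1 − (1−0.25) × (1−0.05) × (1−0.22) = 0.444250
P(Zone B 2 unavailable) [OR] = 1 − (1−0.444250) × (1−0.20) = 0.555400
P(Zone A 2 lost) [AND] = 0.555400 × 0.31 = 0.172174
P(Fire suppression does not activate) [OR] = 1 − (1−0.006257) × (1−0.012389) × (1−0.172174) × (1−0.17) = 0.325663
Rounded to 4 decimal places: P(Fire suppression does not activate) ≈ 0.3257.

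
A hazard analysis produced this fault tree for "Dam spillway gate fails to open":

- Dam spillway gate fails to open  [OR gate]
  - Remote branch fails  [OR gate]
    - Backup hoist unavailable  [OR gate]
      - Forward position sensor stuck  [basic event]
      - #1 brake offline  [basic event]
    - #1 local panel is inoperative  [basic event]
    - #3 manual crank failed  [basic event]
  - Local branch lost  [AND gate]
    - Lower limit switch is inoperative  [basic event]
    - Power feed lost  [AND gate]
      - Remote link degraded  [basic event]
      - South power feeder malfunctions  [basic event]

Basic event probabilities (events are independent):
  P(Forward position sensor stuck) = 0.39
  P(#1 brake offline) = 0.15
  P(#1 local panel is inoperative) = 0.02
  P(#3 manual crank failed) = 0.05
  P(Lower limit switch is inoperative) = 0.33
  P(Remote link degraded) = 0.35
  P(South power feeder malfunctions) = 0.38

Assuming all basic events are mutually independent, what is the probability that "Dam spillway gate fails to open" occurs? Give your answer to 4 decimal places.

0.5385

P(Backup hoist unavailable) [OR] = 1 − (1−0.39) × (1−0.15) = 0.481500
P(Remote branch fails) [OR] = 1 − (1−0.481500) × (1−0.02) × (1−0.05) = 0.517277
P(Power feed lost) [AND] = 0.35 × 0.38 = 0.133000
P(Local branch lost) [AND] = 0.33 × 0.133000 = 0.043890
P(Dam spillway gate fails to open) [OR] = 1 − (1−0.517277) × (1−0.043890) = 0.538464
Rounded to 4 decimal places: P(Dam spillway gate fails to open) ≈ 0.5385.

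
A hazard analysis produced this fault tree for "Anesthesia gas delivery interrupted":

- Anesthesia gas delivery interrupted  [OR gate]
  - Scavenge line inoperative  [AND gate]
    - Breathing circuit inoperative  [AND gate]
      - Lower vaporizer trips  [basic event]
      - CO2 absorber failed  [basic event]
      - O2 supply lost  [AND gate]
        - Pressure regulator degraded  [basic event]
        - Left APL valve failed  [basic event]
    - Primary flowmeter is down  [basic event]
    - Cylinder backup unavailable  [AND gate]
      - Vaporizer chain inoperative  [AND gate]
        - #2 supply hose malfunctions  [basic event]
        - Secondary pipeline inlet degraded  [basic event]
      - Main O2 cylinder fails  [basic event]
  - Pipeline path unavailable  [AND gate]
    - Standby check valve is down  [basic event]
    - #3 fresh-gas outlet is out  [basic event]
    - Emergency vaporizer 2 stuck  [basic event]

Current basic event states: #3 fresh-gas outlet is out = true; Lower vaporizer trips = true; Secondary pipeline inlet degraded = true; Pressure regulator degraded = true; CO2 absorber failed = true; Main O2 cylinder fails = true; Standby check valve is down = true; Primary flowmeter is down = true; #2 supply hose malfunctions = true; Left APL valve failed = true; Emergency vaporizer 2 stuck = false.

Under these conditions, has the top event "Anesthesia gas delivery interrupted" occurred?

O2 supply lost [AND]: Pressure regulator degraded=occurs, Left APL valve failed=occurs → all inputs occur → occurs.
Breathing circuit inoperative [AND]: Lower vaporizer trips=occurs, CO2 absorber failed=occurs, O2 supply lost=occurs → all inputs occur → occurs.
Vaporizer chain inoperative [AND]: #2 supply hose malfunctions=occurs, Secondary pipeline inlet degraded=occurs → all inputs occur → occurs.
Cylinder backup unavailable [AND]: Vaporizer chain inoperative=occurs, Main O2 cylinder fails=occurs → all inputs occur → occurs.
Scavenge line inoperative [AND]: Breathing circuit inoperative=occurs, Primary flowmeter is down=occurs, Cylinder backup unavailable=occurs → all inputs occur → occurs.
Pipeline path unavailable [AND]: Standby check valve is down=occurs, #3 fresh-gas outlet is out=occurs, Emergency vaporizer 2 stuck=not → not all inputs occur → does not occur.
Anesthesia gas delivery interrupted [OR]: Scavenge line inoperative=occurs, Pipeline path unavailable=not → at least one input occurs → occurs.

Yes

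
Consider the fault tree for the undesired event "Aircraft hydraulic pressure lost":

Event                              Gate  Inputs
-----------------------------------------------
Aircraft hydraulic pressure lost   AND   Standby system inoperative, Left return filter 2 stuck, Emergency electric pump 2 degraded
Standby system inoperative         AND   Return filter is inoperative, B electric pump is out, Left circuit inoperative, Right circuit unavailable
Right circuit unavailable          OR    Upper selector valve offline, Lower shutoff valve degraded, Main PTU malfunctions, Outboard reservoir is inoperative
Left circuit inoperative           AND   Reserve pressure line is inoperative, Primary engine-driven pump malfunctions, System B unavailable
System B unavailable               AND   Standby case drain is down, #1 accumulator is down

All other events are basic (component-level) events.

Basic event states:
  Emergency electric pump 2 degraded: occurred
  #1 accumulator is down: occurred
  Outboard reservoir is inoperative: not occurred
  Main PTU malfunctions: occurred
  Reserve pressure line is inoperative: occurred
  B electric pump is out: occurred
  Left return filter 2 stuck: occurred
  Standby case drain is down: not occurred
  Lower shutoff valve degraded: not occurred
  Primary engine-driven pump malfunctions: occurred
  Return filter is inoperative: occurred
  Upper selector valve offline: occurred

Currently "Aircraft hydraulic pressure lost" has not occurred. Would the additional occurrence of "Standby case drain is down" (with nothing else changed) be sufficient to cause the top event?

Counterfactual: set "Standby case drain is down" to occurred.
System B unavailable [AND]: Standby case drain is down=occurs, #1 accumulator is down=occurs → all inputs occur → occurs.
Left circuit inoperative [AND]: Reserve pressure line is inoperative=occurs, Primary engine-driven pump malfunctions=occurs, System B unavailable=occurs → all inputs occur → occurs.
Right circuit unavailable [OR]: Upper selector valve offline=occurs, Lower shutoff valve degraded=not, Main PTU malfunctions=occurs, Outboard reservoir is inoperative=not → at least one input occurs → occurs.
Standby system inoperative [AND]: Return filter is inoperative=occurs, B electric pump is out=occurs, Left circuit inoperative=occurs, Right circuit unavailable=occurs → all inputs occur → occurs.
Aircraft hydraulic pressure lost [AND]: Standby system inoperative=occurs, Left return filter 2 stuck=occurs, Emergency electric pump 2 degraded=occurs → all inputs occur → occurs.

Yes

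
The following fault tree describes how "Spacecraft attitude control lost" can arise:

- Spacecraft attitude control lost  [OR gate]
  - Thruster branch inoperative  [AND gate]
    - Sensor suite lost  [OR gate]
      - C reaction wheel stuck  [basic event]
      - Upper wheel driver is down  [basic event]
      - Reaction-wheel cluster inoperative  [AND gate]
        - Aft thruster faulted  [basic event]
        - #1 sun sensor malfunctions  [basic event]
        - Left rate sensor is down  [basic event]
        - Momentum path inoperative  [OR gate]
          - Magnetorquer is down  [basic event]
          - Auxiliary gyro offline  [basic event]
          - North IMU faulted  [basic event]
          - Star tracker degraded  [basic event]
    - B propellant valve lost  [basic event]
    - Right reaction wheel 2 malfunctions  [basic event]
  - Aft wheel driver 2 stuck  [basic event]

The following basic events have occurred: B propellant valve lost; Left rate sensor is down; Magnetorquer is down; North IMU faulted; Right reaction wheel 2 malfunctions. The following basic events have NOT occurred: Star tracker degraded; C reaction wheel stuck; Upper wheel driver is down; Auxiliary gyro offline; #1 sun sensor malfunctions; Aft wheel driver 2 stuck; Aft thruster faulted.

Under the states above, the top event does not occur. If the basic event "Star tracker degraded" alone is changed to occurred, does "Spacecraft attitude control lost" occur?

No

Counterfactual: set "Star tracker degraded" to occurred.
Momentum path inoperative [OR]: Magnetorquer is down=occurs, Auxiliary gyro offline=not, North IMU faulted=occurs, Star tracker degraded=occurs → at least one input occurs → occurs.
Reaction-wheel cluster inoperative [AND]: Aft thruster faulted=not, #1 sun sensor malfunctions=not, Left rate sensor is down=occurs, Momentum path inoperative=occurs → not all inputs occur → does not occur.
Sensor suite lost [OR]: C reaction wheel stuck=not, Upper wheel driver is down=not, Reaction-wheel cluster inoperative=not → no input occurs → does not occur.
Thruster branch inoperative [AND]: Sensor suite lost=not, B propellant valve lost=occurs, Right reaction wheel 2 malfunctions=occurs → not all inputs occur → does not occur.
Spacecraft attitude control lost [OR]: Thruster branch inoperative=not, Aft wheel driver 2 stuck=not → no input occurs → does not occur.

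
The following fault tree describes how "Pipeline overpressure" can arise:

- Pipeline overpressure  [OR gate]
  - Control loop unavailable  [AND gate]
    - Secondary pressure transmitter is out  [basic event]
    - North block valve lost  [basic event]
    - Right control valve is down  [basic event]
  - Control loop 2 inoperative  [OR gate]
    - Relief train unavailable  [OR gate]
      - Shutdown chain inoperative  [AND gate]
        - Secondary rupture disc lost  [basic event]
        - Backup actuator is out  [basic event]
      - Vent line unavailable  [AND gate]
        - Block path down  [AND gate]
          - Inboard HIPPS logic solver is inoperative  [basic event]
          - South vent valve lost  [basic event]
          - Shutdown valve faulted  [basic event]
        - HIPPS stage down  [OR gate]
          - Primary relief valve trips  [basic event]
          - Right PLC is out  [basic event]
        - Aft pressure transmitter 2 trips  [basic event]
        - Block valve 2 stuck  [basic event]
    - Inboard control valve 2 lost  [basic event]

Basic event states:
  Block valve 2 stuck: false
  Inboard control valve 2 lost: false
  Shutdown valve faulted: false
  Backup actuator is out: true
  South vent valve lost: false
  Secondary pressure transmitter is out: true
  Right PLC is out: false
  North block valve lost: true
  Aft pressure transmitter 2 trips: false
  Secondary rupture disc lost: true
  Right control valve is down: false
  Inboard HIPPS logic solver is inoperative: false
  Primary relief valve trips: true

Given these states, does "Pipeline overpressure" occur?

Yes

Control loop unavailable [AND]: Secondary pressure transmitter is out=occurs, North block valve lost=occurs, Right control valve is down=not → not all inputs occur → does not occur.
Shutdown chain inoperative [AND]: Secondary rupture disc lost=occurs, Backup actuator is out=occurs → all inputs occur → occurs.
Block path down [AND]: Inboard HIPPS logic solver is inoperative=not, South vent valve lost=not, Shutdown valve faulted=not → not all inputs occur → does not occur.
HIPPS stage down [OR]: Primary relief valve trips=occurs, Right PLC is out=not → at least one input occurs → occurs.
Vent line unavailable [AND]: Block path down=not, HIPPS stage down=occurs, Aft pressure transmitter 2 trips=not, Block valve 2 stuck=not → not all inputs occur → does not occur.
Relief train unavailable [OR]: Shutdown chain inoperative=occurs, Vent line unavailable=not → at least one input occurs → occurs.
Control loop 2 inoperative [OR]: Relief train unavailable=occurs, Inboard control valve 2 lost=not → at least one input occurs → occurs.
Pipeline overpressure [OR]: Control loop unavailable=not, Control loop 2 inoperative=occurs → at least one input occurs → occurs.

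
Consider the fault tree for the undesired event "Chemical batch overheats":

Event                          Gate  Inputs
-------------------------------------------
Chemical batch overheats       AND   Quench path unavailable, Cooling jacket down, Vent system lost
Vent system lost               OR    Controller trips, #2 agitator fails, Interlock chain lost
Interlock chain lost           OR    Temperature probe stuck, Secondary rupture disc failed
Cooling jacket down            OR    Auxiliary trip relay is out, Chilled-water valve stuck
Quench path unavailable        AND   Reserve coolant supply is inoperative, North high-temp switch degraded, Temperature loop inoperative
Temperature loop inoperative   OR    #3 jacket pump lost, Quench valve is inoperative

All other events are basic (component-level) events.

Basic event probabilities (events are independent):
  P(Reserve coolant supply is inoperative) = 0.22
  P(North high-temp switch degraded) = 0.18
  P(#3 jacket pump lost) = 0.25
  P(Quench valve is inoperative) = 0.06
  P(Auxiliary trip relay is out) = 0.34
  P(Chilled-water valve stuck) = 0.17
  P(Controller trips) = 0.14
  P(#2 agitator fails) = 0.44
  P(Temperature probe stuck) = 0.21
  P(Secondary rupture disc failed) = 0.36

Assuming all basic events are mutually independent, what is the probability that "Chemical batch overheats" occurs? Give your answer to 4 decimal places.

0.0040

P(Temperature loop inoperative) [OR] = 1 − (1−0.25) × (1−0.06) = 0.295000
P(Quench path unavailable) [AND] = 0.22 × 0.18 × 0.295000 = 0.011682
P(Cooling jacket down) [OR] = 1 − (1−0.34) × (1−0.17) = 0.452200
P(Interlock chain lost) [OR] = 1 − (1−0.21) × (1−0.36) = 0.494400
P(Vent system lost) [OR] = 1 − (1−0.14) × (1−0.44) × (1−0.494400) = 0.756503
P(Chemical batch overheats) [AND] = 0.011682 × 0.452200 × 0.756503 = 0.003996
Rounded to 4 decimal places: P(Chemical batch overheats) ≈ 0.0040.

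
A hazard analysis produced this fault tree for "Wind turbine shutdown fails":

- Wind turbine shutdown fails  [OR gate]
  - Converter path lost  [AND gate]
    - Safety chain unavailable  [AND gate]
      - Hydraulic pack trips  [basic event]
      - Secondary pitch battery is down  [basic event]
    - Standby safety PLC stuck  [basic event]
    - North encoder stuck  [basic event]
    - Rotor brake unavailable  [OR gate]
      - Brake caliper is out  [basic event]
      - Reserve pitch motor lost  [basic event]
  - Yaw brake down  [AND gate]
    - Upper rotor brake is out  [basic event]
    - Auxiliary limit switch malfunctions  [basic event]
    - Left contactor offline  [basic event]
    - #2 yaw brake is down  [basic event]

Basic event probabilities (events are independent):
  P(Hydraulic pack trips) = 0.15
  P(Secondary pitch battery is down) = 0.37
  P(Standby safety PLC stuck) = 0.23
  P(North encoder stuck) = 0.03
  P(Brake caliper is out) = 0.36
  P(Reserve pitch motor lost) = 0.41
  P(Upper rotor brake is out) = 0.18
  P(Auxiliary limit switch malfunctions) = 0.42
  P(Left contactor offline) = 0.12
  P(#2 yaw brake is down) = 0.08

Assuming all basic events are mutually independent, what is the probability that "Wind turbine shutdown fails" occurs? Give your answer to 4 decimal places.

P(Safety chain unavailable) [AND] = 0.15 × 0.37 = 0.055500
P(Rotor brake unavailable) [OR] = 1 − (1−0.36) × (1−0.41) = 0.622400
P(Converter path lost) [AND] = 0.055500 × 0.23 × 0.03 × 0.622400 = 0.000238
P(Yaw brake down) [AND] = 0.18 × 0.42 × 0.12 × 0.08 = 0.000726
P(Wind turbine shutdown fails) [OR] = 1 − (1−0.000238) × (1−0.000726) = 0.000964
Rounded to 4 decimal places: P(Wind turbine shutdown fails) ≈ 0.0010.

0.0010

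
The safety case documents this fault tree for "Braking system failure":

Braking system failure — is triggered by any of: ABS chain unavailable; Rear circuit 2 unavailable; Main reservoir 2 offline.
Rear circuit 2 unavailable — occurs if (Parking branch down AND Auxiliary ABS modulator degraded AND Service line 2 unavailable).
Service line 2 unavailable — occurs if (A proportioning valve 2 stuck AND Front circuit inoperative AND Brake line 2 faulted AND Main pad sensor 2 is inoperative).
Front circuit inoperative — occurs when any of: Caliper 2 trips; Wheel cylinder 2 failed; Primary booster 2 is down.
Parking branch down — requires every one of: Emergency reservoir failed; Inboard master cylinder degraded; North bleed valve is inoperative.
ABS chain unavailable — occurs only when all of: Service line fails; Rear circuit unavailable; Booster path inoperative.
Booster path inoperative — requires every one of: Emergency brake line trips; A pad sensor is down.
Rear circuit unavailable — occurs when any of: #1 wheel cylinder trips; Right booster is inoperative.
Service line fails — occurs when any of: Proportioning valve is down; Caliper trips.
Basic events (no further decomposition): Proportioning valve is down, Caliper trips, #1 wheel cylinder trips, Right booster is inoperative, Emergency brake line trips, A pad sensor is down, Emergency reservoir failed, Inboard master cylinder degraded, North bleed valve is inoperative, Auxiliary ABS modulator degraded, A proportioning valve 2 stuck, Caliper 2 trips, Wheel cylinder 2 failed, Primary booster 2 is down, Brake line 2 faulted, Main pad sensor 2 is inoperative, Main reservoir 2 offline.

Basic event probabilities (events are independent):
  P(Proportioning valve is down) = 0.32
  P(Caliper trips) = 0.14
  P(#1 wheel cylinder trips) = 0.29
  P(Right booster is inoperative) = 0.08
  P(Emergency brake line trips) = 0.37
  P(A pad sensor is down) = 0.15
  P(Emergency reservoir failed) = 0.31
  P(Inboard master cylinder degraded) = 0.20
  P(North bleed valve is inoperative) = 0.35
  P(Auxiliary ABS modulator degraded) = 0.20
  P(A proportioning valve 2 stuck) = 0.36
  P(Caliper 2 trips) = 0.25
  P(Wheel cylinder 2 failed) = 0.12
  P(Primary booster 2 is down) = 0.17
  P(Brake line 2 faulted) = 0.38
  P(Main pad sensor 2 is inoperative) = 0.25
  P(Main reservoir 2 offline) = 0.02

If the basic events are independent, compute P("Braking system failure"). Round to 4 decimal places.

0.0279

P(Service line fails) [OR] = 1 − (1−0.32) × (1−0.14) = 0.415200
P(Rear circuit unavailable) [OR] = 1 − (1−0.29) × (1−0.08) = 0.346800
P(Booster path inoperative) [AND] = 0.37 × 0.15 = 0.055500
P(ABS chain unavailable) [AND] = 0.415200 × 0.346800 × 0.055500 = 0.007992
P(Parking branch down) [AND] = 0.31 × 0.20 × 0.35 = 0.021700
P(Front circuit inoperative) [OR] = 1 − (1−0.25) × (1−0.12) × (1−0.17) = 0.452200
P(Service line 2 unavailable) [AND] = 0.36 × 0.452200 × 0.38 × 0.25 = 0.015465
P(Rear circuit 2 unavailable) [AND] = 0.021700 × 0.20 × 0.015465 = 0.000067
P(Braking system failure) [OR] = 1 − (1−0.007992) × (1−0.000067) × (1−0.02) = 0.027897
Rounded to 4 decimal places: P(Braking system failure) ≈ 0.0279.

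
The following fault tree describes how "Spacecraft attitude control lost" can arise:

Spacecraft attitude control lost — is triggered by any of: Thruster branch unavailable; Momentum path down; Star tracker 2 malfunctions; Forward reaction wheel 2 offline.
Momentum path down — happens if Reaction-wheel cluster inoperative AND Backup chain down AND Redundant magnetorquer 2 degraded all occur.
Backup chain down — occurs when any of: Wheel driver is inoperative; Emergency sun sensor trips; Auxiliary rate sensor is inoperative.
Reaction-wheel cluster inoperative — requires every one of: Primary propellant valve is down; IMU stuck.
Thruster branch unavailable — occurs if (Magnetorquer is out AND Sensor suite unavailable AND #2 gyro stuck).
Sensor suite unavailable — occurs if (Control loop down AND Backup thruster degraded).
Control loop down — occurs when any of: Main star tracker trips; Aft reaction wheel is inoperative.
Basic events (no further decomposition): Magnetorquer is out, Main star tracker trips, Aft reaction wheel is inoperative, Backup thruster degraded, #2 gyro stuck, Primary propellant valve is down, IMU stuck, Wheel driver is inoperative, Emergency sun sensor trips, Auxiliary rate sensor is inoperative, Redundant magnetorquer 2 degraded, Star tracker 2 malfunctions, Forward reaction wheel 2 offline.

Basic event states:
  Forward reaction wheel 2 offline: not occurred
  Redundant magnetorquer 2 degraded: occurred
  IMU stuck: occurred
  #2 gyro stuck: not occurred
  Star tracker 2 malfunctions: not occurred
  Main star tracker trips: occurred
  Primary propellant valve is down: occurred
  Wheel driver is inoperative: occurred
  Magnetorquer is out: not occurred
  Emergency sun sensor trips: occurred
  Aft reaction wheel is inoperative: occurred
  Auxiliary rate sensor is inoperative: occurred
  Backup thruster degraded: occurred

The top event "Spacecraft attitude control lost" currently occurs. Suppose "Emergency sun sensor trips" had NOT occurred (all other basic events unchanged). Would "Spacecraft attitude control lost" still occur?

Yes

Counterfactual: set "Emergency sun sensor trips" to not occurred.
Control loop down [OR]: Main star tracker trips=occurs, Aft reaction wheel is inoperative=occurs → at least one input occurs → occurs.
Sensor suite unavailable [AND]: Control loop down=occurs, Backup thruster degraded=occurs → all inputs occur → occurs.
Thruster branch unavailable [AND]: Magnetorquer is out=not, Sensor suite unavailable=occurs, #2 gyro stuck=not → not all inputs occur → does not occur.
Reaction-wheel cluster inoperative [AND]: Primary propellant valve is down=occurs, IMU stuck=occurs → all inputs occur → occurs.
Backup chain down [OR]: Wheel driver is inoperative=occurs, Emergency sun sensor trips=not, Auxiliary rate sensor is inoperative=occurs → at least one input occurs → occurs.
Momentum path down [AND]: Reaction-wheel cluster inoperative=occurs, Backup chain down=occurs, Redundant magnetorquer 2 degraded=occurs → all inputs occur → occurs.
Spacecraft attitude control lost [OR]: Thruster branch unavailable=not, Momentum path down=occurs, Star tracker 2 malfunctions=not, Forward reaction wheel 2 offline=not → at least one input occurs → occurs.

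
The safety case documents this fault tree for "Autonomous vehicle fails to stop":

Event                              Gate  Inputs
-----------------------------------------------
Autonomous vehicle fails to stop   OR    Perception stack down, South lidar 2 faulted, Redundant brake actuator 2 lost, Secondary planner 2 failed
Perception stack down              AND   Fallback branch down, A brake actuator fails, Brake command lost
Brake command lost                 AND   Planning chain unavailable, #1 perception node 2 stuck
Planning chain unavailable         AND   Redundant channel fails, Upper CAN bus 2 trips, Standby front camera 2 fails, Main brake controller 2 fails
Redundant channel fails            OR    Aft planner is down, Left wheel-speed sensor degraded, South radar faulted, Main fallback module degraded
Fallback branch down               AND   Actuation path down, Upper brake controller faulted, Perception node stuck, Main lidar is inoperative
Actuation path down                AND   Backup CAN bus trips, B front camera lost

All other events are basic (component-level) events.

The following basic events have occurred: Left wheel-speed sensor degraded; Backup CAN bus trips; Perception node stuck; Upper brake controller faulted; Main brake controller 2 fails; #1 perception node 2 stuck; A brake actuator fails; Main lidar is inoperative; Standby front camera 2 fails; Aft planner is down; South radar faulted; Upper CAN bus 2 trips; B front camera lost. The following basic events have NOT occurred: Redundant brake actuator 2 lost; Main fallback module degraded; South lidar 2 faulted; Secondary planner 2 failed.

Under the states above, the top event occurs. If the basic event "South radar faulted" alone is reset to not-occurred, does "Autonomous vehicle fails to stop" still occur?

Yes

Counterfactual: set "South radar faulted" to not occurred.
Actuation path down [AND]: Backup CAN bus trips=occurs, B front camera lost=occurs → all inputs occur → occurs.
Fallback branch down [AND]: Actuation path down=occurs, Upper brake controller faulted=occurs, Perception node stuck=occurs, Main lidar is inoperative=occurs → all inputs occur → occurs.
Redundant channel fails [OR]: Aft planner is down=occurs, Left wheel-speed sensor degraded=occurs, South radar faulted=not, Main fallback module degraded=not → at least one input occurs → occurs.
Planning chain unavailable [AND]: Redundant channel fails=occurs, Upper CAN bus 2 trips=occurs, Standby front camera 2 fails=occurs, Main brake controller 2 fails=occurs → all inputs occur → occurs.
Brake command lost [AND]: Planning chain unavailable=occurs, #1 perception node 2 stuck=occurs → all inputs occur → occurs.
Perception stack down [AND]: Fallback branch down=occurs, A brake actuator fails=occurs, Brake command lost=occurs → all inputs occur → occurs.
Autonomous vehicle fails to stop [OR]: Perception stack down=occurs, South lidar 2 faulted=not, Redundant brake actuator 2 lost=not, Secondary planner 2 failed=not → at least one input occurs → occurs.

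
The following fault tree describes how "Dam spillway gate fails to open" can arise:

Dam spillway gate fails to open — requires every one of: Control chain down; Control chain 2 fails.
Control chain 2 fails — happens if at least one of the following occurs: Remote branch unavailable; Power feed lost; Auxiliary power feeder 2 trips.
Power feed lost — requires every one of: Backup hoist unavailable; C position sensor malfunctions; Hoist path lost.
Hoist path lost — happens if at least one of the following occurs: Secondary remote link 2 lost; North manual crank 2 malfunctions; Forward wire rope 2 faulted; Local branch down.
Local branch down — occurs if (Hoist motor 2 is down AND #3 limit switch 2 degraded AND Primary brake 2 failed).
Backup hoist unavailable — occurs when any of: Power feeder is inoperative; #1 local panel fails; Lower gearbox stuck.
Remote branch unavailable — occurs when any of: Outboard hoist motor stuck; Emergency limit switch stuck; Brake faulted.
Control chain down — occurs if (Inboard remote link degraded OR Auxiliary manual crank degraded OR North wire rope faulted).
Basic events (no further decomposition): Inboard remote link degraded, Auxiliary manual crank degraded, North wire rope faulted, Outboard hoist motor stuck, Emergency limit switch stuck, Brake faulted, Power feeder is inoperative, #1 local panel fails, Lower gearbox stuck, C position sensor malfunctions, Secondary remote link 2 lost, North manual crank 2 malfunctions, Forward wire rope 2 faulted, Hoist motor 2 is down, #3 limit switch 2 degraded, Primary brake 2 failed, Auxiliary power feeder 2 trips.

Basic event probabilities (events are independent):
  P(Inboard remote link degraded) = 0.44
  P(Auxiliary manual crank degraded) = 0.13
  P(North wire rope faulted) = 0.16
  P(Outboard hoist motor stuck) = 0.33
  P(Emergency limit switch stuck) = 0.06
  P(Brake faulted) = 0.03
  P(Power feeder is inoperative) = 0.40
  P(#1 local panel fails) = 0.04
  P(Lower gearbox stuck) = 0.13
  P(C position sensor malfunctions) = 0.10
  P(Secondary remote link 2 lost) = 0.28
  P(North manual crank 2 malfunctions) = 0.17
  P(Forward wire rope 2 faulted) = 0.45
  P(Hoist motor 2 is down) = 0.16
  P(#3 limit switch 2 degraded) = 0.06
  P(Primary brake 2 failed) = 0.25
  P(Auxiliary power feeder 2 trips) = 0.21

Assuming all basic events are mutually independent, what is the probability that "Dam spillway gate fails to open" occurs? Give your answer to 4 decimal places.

P(Control chain down) [OR] = 1 − (1−0.44) × (1−0.13) × (1−0.16) = 0.590752
P(Remote branch unavailable) [OR] = 1 − (1−0.33) × (1−0.06) × (1−0.03) = 0.389094
P(Backup hoist unavailable) [OR] = 1 − (1−0.40) × (1−0.04) × (1−0.13) = 0.498880
P(Local branch down) [AND] = 0.16 × 0.06 × 0.25 = 0.002400
P(Hoist path lost) [OR] = 1 − (1−0.28) × (1−0.17) × (1−0.45) × (1−0.002400) = 0.672109
P(Power feed lost) [AND] = 0.498880 × 0.10 × 0.672109 = 0.033530
P(Control chain 2 fails) [OR] = 1 − (1−0.389094) × (1−0.033530) × (1−0.21) = 0.533566
P(Dam spillway gate fails to open) [AND] = 0.590752 × 0.533566 = 0.315205
Rounded to 4 decimal places: P(Dam spillway gate fails to open) ≈ 0.3152.

0.3152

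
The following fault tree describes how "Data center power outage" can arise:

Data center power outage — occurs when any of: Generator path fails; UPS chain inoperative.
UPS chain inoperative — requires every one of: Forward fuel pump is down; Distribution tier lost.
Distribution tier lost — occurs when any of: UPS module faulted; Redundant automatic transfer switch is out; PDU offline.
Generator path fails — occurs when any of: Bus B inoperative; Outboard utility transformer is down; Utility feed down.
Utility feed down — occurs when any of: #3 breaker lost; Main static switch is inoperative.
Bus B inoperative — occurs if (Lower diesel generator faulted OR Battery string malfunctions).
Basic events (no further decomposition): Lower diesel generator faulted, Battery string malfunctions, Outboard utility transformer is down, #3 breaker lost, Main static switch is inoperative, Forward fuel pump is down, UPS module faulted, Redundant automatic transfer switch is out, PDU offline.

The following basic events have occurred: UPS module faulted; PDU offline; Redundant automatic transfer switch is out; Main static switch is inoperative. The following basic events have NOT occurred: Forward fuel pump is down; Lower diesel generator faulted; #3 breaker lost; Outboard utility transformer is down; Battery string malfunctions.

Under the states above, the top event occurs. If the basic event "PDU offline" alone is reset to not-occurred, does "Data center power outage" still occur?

Yes

Counterfactual: set "PDU offline" to not occurred.
Bus B inoperative [OR]: Lower diesel generator faulted=not, Battery string malfunctions=not → no input occurs → does not occur.
Utility feed down [OR]: #3 breaker lost=not, Main static switch is inoperative=occurs → at least one input occurs → occurs.
Generator path fails [OR]: Bus B inoperative=not, Outboard utility transformer is down=not, Utility feed down=occurs → at least one input occurs → occurs.
Distribution tier lost [OR]: UPS module faulted=occurs, Redundant automatic transfer switch is out=occurs, PDU offline=not → at least one input occurs → occurs.
UPS chain inoperative [AND]: Forward fuel pump is down=not, Distribution tier lost=occurs → not all inputs occur → does not occur.
Data center power outage [OR]: Generator path fails=occurs, UPS chain inoperative=not → at least one input occurs → occurs.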